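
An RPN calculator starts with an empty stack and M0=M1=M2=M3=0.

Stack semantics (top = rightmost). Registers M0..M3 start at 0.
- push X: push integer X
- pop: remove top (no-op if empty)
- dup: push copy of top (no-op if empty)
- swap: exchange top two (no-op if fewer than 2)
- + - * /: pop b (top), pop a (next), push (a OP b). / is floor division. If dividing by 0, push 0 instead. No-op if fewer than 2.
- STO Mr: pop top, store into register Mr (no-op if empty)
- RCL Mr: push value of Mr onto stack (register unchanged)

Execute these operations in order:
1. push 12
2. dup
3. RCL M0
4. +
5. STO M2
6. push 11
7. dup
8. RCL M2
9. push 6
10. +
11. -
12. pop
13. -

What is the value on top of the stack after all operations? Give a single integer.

Answer: 1

Derivation:
After op 1 (push 12): stack=[12] mem=[0,0,0,0]
After op 2 (dup): stack=[12,12] mem=[0,0,0,0]
After op 3 (RCL M0): stack=[12,12,0] mem=[0,0,0,0]
After op 4 (+): stack=[12,12] mem=[0,0,0,0]
After op 5 (STO M2): stack=[12] mem=[0,0,12,0]
After op 6 (push 11): stack=[12,11] mem=[0,0,12,0]
After op 7 (dup): stack=[12,11,11] mem=[0,0,12,0]
After op 8 (RCL M2): stack=[12,11,11,12] mem=[0,0,12,0]
After op 9 (push 6): stack=[12,11,11,12,6] mem=[0,0,12,0]
After op 10 (+): stack=[12,11,11,18] mem=[0,0,12,0]
After op 11 (-): stack=[12,11,-7] mem=[0,0,12,0]
After op 12 (pop): stack=[12,11] mem=[0,0,12,0]
After op 13 (-): stack=[1] mem=[0,0,12,0]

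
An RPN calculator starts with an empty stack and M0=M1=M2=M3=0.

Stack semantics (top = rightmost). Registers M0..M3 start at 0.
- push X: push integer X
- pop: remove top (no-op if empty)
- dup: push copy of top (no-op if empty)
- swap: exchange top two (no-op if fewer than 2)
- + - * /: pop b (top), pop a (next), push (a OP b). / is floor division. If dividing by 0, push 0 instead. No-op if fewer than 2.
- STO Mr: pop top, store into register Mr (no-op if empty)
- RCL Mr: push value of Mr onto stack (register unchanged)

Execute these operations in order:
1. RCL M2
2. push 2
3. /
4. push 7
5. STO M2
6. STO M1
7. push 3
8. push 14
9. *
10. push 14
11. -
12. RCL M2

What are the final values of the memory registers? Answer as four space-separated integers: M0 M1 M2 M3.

After op 1 (RCL M2): stack=[0] mem=[0,0,0,0]
After op 2 (push 2): stack=[0,2] mem=[0,0,0,0]
After op 3 (/): stack=[0] mem=[0,0,0,0]
After op 4 (push 7): stack=[0,7] mem=[0,0,0,0]
After op 5 (STO M2): stack=[0] mem=[0,0,7,0]
After op 6 (STO M1): stack=[empty] mem=[0,0,7,0]
After op 7 (push 3): stack=[3] mem=[0,0,7,0]
After op 8 (push 14): stack=[3,14] mem=[0,0,7,0]
After op 9 (*): stack=[42] mem=[0,0,7,0]
After op 10 (push 14): stack=[42,14] mem=[0,0,7,0]
After op 11 (-): stack=[28] mem=[0,0,7,0]
After op 12 (RCL M2): stack=[28,7] mem=[0,0,7,0]

Answer: 0 0 7 0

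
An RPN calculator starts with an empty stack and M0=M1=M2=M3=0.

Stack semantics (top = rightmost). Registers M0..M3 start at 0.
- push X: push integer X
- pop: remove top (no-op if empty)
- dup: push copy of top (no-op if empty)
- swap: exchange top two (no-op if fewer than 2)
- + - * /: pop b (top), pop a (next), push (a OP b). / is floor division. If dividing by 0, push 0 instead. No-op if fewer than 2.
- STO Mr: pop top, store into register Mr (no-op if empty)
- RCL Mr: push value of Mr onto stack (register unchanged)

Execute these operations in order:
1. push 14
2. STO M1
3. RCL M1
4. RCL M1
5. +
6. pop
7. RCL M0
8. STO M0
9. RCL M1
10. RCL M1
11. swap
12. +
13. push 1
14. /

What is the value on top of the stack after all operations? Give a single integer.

Answer: 28

Derivation:
After op 1 (push 14): stack=[14] mem=[0,0,0,0]
After op 2 (STO M1): stack=[empty] mem=[0,14,0,0]
After op 3 (RCL M1): stack=[14] mem=[0,14,0,0]
After op 4 (RCL M1): stack=[14,14] mem=[0,14,0,0]
After op 5 (+): stack=[28] mem=[0,14,0,0]
After op 6 (pop): stack=[empty] mem=[0,14,0,0]
After op 7 (RCL M0): stack=[0] mem=[0,14,0,0]
After op 8 (STO M0): stack=[empty] mem=[0,14,0,0]
After op 9 (RCL M1): stack=[14] mem=[0,14,0,0]
After op 10 (RCL M1): stack=[14,14] mem=[0,14,0,0]
After op 11 (swap): stack=[14,14] mem=[0,14,0,0]
After op 12 (+): stack=[28] mem=[0,14,0,0]
After op 13 (push 1): stack=[28,1] mem=[0,14,0,0]
After op 14 (/): stack=[28] mem=[0,14,0,0]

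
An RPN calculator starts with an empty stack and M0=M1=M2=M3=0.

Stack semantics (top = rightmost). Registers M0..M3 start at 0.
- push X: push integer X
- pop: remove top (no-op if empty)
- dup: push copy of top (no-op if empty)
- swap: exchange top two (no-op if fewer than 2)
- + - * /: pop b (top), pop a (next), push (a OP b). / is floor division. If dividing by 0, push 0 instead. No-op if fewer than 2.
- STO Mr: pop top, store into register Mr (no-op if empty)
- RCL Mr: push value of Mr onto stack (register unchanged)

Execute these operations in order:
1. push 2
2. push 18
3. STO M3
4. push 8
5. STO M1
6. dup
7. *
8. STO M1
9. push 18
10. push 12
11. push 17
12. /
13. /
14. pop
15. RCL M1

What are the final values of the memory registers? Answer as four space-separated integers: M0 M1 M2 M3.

After op 1 (push 2): stack=[2] mem=[0,0,0,0]
After op 2 (push 18): stack=[2,18] mem=[0,0,0,0]
After op 3 (STO M3): stack=[2] mem=[0,0,0,18]
After op 4 (push 8): stack=[2,8] mem=[0,0,0,18]
After op 5 (STO M1): stack=[2] mem=[0,8,0,18]
After op 6 (dup): stack=[2,2] mem=[0,8,0,18]
After op 7 (*): stack=[4] mem=[0,8,0,18]
After op 8 (STO M1): stack=[empty] mem=[0,4,0,18]
After op 9 (push 18): stack=[18] mem=[0,4,0,18]
After op 10 (push 12): stack=[18,12] mem=[0,4,0,18]
After op 11 (push 17): stack=[18,12,17] mem=[0,4,0,18]
After op 12 (/): stack=[18,0] mem=[0,4,0,18]
After op 13 (/): stack=[0] mem=[0,4,0,18]
After op 14 (pop): stack=[empty] mem=[0,4,0,18]
After op 15 (RCL M1): stack=[4] mem=[0,4,0,18]

Answer: 0 4 0 18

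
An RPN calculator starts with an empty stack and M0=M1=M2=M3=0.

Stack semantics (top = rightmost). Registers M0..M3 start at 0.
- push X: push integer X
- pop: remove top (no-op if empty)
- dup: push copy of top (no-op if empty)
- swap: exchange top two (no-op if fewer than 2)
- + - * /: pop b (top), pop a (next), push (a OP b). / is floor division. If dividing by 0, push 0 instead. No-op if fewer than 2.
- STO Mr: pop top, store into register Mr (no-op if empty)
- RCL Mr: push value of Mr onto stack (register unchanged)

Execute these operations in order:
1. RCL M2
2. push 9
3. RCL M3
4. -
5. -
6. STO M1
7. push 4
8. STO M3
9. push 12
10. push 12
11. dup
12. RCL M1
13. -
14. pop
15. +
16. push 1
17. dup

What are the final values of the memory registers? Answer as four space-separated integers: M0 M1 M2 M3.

After op 1 (RCL M2): stack=[0] mem=[0,0,0,0]
After op 2 (push 9): stack=[0,9] mem=[0,0,0,0]
After op 3 (RCL M3): stack=[0,9,0] mem=[0,0,0,0]
After op 4 (-): stack=[0,9] mem=[0,0,0,0]
After op 5 (-): stack=[-9] mem=[0,0,0,0]
After op 6 (STO M1): stack=[empty] mem=[0,-9,0,0]
After op 7 (push 4): stack=[4] mem=[0,-9,0,0]
After op 8 (STO M3): stack=[empty] mem=[0,-9,0,4]
After op 9 (push 12): stack=[12] mem=[0,-9,0,4]
After op 10 (push 12): stack=[12,12] mem=[0,-9,0,4]
After op 11 (dup): stack=[12,12,12] mem=[0,-9,0,4]
After op 12 (RCL M1): stack=[12,12,12,-9] mem=[0,-9,0,4]
After op 13 (-): stack=[12,12,21] mem=[0,-9,0,4]
After op 14 (pop): stack=[12,12] mem=[0,-9,0,4]
After op 15 (+): stack=[24] mem=[0,-9,0,4]
After op 16 (push 1): stack=[24,1] mem=[0,-9,0,4]
After op 17 (dup): stack=[24,1,1] mem=[0,-9,0,4]

Answer: 0 -9 0 4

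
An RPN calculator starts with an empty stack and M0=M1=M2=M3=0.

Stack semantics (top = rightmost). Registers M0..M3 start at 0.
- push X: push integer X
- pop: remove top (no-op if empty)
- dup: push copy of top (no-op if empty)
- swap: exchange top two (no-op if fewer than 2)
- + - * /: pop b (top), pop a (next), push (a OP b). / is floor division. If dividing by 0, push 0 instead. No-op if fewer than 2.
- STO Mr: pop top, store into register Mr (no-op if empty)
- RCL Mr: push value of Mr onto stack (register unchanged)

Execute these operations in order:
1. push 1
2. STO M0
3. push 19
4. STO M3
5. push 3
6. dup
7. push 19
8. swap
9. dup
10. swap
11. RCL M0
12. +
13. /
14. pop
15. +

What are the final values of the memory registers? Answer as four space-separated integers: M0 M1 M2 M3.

After op 1 (push 1): stack=[1] mem=[0,0,0,0]
After op 2 (STO M0): stack=[empty] mem=[1,0,0,0]
After op 3 (push 19): stack=[19] mem=[1,0,0,0]
After op 4 (STO M3): stack=[empty] mem=[1,0,0,19]
After op 5 (push 3): stack=[3] mem=[1,0,0,19]
After op 6 (dup): stack=[3,3] mem=[1,0,0,19]
After op 7 (push 19): stack=[3,3,19] mem=[1,0,0,19]
After op 8 (swap): stack=[3,19,3] mem=[1,0,0,19]
After op 9 (dup): stack=[3,19,3,3] mem=[1,0,0,19]
After op 10 (swap): stack=[3,19,3,3] mem=[1,0,0,19]
After op 11 (RCL M0): stack=[3,19,3,3,1] mem=[1,0,0,19]
After op 12 (+): stack=[3,19,3,4] mem=[1,0,0,19]
After op 13 (/): stack=[3,19,0] mem=[1,0,0,19]
After op 14 (pop): stack=[3,19] mem=[1,0,0,19]
After op 15 (+): stack=[22] mem=[1,0,0,19]

Answer: 1 0 0 19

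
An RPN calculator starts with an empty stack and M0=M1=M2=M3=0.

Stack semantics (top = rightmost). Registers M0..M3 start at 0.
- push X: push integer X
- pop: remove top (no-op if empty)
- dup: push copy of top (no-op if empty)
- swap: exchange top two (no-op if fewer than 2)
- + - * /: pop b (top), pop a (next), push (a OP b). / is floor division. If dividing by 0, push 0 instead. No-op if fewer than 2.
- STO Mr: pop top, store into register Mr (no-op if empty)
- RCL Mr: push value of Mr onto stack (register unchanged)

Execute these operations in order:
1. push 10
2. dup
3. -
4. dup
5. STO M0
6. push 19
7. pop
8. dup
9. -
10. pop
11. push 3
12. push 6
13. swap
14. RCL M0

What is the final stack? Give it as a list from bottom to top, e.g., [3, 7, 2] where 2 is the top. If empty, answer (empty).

Answer: [6, 3, 0]

Derivation:
After op 1 (push 10): stack=[10] mem=[0,0,0,0]
After op 2 (dup): stack=[10,10] mem=[0,0,0,0]
After op 3 (-): stack=[0] mem=[0,0,0,0]
After op 4 (dup): stack=[0,0] mem=[0,0,0,0]
After op 5 (STO M0): stack=[0] mem=[0,0,0,0]
After op 6 (push 19): stack=[0,19] mem=[0,0,0,0]
After op 7 (pop): stack=[0] mem=[0,0,0,0]
After op 8 (dup): stack=[0,0] mem=[0,0,0,0]
After op 9 (-): stack=[0] mem=[0,0,0,0]
After op 10 (pop): stack=[empty] mem=[0,0,0,0]
After op 11 (push 3): stack=[3] mem=[0,0,0,0]
After op 12 (push 6): stack=[3,6] mem=[0,0,0,0]
After op 13 (swap): stack=[6,3] mem=[0,0,0,0]
After op 14 (RCL M0): stack=[6,3,0] mem=[0,0,0,0]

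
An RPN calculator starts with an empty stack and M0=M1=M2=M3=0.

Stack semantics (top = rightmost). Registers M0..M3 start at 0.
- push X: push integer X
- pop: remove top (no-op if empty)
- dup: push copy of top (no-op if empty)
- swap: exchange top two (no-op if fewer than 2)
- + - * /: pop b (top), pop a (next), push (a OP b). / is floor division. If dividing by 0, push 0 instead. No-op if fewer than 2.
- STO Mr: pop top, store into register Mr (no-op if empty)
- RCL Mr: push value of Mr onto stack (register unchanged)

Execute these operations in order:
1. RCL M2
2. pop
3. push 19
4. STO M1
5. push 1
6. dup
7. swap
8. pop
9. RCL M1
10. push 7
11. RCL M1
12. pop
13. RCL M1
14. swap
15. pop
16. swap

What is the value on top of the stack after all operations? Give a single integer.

After op 1 (RCL M2): stack=[0] mem=[0,0,0,0]
After op 2 (pop): stack=[empty] mem=[0,0,0,0]
After op 3 (push 19): stack=[19] mem=[0,0,0,0]
After op 4 (STO M1): stack=[empty] mem=[0,19,0,0]
After op 5 (push 1): stack=[1] mem=[0,19,0,0]
After op 6 (dup): stack=[1,1] mem=[0,19,0,0]
After op 7 (swap): stack=[1,1] mem=[0,19,0,0]
After op 8 (pop): stack=[1] mem=[0,19,0,0]
After op 9 (RCL M1): stack=[1,19] mem=[0,19,0,0]
After op 10 (push 7): stack=[1,19,7] mem=[0,19,0,0]
After op 11 (RCL M1): stack=[1,19,7,19] mem=[0,19,0,0]
After op 12 (pop): stack=[1,19,7] mem=[0,19,0,0]
After op 13 (RCL M1): stack=[1,19,7,19] mem=[0,19,0,0]
After op 14 (swap): stack=[1,19,19,7] mem=[0,19,0,0]
After op 15 (pop): stack=[1,19,19] mem=[0,19,0,0]
After op 16 (swap): stack=[1,19,19] mem=[0,19,0,0]

Answer: 19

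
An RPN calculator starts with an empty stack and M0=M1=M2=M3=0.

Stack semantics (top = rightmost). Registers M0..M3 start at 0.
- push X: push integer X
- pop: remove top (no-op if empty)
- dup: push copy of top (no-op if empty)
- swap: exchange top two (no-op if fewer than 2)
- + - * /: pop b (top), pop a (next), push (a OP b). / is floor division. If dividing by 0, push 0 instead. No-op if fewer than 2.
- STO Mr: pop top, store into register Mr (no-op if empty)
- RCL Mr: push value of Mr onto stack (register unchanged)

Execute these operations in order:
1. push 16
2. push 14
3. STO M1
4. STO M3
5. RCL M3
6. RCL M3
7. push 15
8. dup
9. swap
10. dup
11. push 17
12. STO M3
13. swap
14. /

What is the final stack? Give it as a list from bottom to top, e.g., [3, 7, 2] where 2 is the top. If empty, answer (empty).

Answer: [16, 16, 15, 1]

Derivation:
After op 1 (push 16): stack=[16] mem=[0,0,0,0]
After op 2 (push 14): stack=[16,14] mem=[0,0,0,0]
After op 3 (STO M1): stack=[16] mem=[0,14,0,0]
After op 4 (STO M3): stack=[empty] mem=[0,14,0,16]
After op 5 (RCL M3): stack=[16] mem=[0,14,0,16]
After op 6 (RCL M3): stack=[16,16] mem=[0,14,0,16]
After op 7 (push 15): stack=[16,16,15] mem=[0,14,0,16]
After op 8 (dup): stack=[16,16,15,15] mem=[0,14,0,16]
After op 9 (swap): stack=[16,16,15,15] mem=[0,14,0,16]
After op 10 (dup): stack=[16,16,15,15,15] mem=[0,14,0,16]
After op 11 (push 17): stack=[16,16,15,15,15,17] mem=[0,14,0,16]
After op 12 (STO M3): stack=[16,16,15,15,15] mem=[0,14,0,17]
After op 13 (swap): stack=[16,16,15,15,15] mem=[0,14,0,17]
After op 14 (/): stack=[16,16,15,1] mem=[0,14,0,17]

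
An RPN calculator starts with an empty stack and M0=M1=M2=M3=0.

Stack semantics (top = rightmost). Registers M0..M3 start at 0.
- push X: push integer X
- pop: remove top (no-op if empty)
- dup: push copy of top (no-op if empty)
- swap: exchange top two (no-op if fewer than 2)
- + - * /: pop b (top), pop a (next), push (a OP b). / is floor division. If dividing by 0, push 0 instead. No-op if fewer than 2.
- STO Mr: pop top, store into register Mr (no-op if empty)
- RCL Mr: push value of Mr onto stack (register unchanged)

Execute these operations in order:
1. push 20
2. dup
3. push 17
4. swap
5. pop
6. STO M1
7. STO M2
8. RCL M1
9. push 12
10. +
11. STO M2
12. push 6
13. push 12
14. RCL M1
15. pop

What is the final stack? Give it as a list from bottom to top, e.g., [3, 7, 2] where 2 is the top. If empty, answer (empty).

Answer: [6, 12]

Derivation:
After op 1 (push 20): stack=[20] mem=[0,0,0,0]
After op 2 (dup): stack=[20,20] mem=[0,0,0,0]
After op 3 (push 17): stack=[20,20,17] mem=[0,0,0,0]
After op 4 (swap): stack=[20,17,20] mem=[0,0,0,0]
After op 5 (pop): stack=[20,17] mem=[0,0,0,0]
After op 6 (STO M1): stack=[20] mem=[0,17,0,0]
After op 7 (STO M2): stack=[empty] mem=[0,17,20,0]
After op 8 (RCL M1): stack=[17] mem=[0,17,20,0]
After op 9 (push 12): stack=[17,12] mem=[0,17,20,0]
After op 10 (+): stack=[29] mem=[0,17,20,0]
After op 11 (STO M2): stack=[empty] mem=[0,17,29,0]
After op 12 (push 6): stack=[6] mem=[0,17,29,0]
After op 13 (push 12): stack=[6,12] mem=[0,17,29,0]
After op 14 (RCL M1): stack=[6,12,17] mem=[0,17,29,0]
After op 15 (pop): stack=[6,12] mem=[0,17,29,0]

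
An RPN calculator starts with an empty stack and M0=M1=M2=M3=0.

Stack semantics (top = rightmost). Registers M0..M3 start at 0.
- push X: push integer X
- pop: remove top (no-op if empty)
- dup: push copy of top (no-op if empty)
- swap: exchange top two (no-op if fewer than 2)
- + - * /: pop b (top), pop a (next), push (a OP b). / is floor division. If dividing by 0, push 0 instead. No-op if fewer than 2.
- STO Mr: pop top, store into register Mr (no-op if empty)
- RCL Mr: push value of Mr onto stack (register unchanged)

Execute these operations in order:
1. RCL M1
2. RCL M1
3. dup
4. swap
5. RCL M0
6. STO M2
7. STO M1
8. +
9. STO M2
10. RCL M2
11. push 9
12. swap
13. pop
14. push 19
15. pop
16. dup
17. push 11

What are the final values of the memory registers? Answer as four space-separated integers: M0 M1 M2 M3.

After op 1 (RCL M1): stack=[0] mem=[0,0,0,0]
After op 2 (RCL M1): stack=[0,0] mem=[0,0,0,0]
After op 3 (dup): stack=[0,0,0] mem=[0,0,0,0]
After op 4 (swap): stack=[0,0,0] mem=[0,0,0,0]
After op 5 (RCL M0): stack=[0,0,0,0] mem=[0,0,0,0]
After op 6 (STO M2): stack=[0,0,0] mem=[0,0,0,0]
After op 7 (STO M1): stack=[0,0] mem=[0,0,0,0]
After op 8 (+): stack=[0] mem=[0,0,0,0]
After op 9 (STO M2): stack=[empty] mem=[0,0,0,0]
After op 10 (RCL M2): stack=[0] mem=[0,0,0,0]
After op 11 (push 9): stack=[0,9] mem=[0,0,0,0]
After op 12 (swap): stack=[9,0] mem=[0,0,0,0]
After op 13 (pop): stack=[9] mem=[0,0,0,0]
After op 14 (push 19): stack=[9,19] mem=[0,0,0,0]
After op 15 (pop): stack=[9] mem=[0,0,0,0]
After op 16 (dup): stack=[9,9] mem=[0,0,0,0]
After op 17 (push 11): stack=[9,9,11] mem=[0,0,0,0]

Answer: 0 0 0 0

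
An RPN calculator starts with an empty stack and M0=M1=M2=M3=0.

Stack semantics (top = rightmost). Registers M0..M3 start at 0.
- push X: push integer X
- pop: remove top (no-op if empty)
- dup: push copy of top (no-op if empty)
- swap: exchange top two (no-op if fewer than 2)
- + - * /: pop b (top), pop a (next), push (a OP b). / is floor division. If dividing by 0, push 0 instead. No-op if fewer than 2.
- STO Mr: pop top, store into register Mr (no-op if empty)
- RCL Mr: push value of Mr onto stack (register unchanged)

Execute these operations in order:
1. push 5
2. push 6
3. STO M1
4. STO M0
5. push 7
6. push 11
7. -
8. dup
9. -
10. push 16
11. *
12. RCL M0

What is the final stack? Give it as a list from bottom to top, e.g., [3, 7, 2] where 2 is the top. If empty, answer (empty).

Answer: [0, 5]

Derivation:
After op 1 (push 5): stack=[5] mem=[0,0,0,0]
After op 2 (push 6): stack=[5,6] mem=[0,0,0,0]
After op 3 (STO M1): stack=[5] mem=[0,6,0,0]
After op 4 (STO M0): stack=[empty] mem=[5,6,0,0]
After op 5 (push 7): stack=[7] mem=[5,6,0,0]
After op 6 (push 11): stack=[7,11] mem=[5,6,0,0]
After op 7 (-): stack=[-4] mem=[5,6,0,0]
After op 8 (dup): stack=[-4,-4] mem=[5,6,0,0]
After op 9 (-): stack=[0] mem=[5,6,0,0]
After op 10 (push 16): stack=[0,16] mem=[5,6,0,0]
After op 11 (*): stack=[0] mem=[5,6,0,0]
After op 12 (RCL M0): stack=[0,5] mem=[5,6,0,0]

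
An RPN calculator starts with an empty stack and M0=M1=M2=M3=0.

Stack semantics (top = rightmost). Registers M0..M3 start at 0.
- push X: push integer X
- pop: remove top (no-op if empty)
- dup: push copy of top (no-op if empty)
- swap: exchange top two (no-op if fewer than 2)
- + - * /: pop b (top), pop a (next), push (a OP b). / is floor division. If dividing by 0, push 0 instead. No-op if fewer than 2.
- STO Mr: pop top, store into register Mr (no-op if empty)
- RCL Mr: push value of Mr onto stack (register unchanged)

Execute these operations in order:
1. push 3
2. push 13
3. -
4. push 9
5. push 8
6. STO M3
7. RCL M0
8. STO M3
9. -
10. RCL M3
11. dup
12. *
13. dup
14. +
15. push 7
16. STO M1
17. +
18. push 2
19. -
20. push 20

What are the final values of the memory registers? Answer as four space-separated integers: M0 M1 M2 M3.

Answer: 0 7 0 0

Derivation:
After op 1 (push 3): stack=[3] mem=[0,0,0,0]
After op 2 (push 13): stack=[3,13] mem=[0,0,0,0]
After op 3 (-): stack=[-10] mem=[0,0,0,0]
After op 4 (push 9): stack=[-10,9] mem=[0,0,0,0]
After op 5 (push 8): stack=[-10,9,8] mem=[0,0,0,0]
After op 6 (STO M3): stack=[-10,9] mem=[0,0,0,8]
After op 7 (RCL M0): stack=[-10,9,0] mem=[0,0,0,8]
After op 8 (STO M3): stack=[-10,9] mem=[0,0,0,0]
After op 9 (-): stack=[-19] mem=[0,0,0,0]
After op 10 (RCL M3): stack=[-19,0] mem=[0,0,0,0]
After op 11 (dup): stack=[-19,0,0] mem=[0,0,0,0]
After op 12 (*): stack=[-19,0] mem=[0,0,0,0]
After op 13 (dup): stack=[-19,0,0] mem=[0,0,0,0]
After op 14 (+): stack=[-19,0] mem=[0,0,0,0]
After op 15 (push 7): stack=[-19,0,7] mem=[0,0,0,0]
After op 16 (STO M1): stack=[-19,0] mem=[0,7,0,0]
After op 17 (+): stack=[-19] mem=[0,7,0,0]
After op 18 (push 2): stack=[-19,2] mem=[0,7,0,0]
After op 19 (-): stack=[-21] mem=[0,7,0,0]
After op 20 (push 20): stack=[-21,20] mem=[0,7,0,0]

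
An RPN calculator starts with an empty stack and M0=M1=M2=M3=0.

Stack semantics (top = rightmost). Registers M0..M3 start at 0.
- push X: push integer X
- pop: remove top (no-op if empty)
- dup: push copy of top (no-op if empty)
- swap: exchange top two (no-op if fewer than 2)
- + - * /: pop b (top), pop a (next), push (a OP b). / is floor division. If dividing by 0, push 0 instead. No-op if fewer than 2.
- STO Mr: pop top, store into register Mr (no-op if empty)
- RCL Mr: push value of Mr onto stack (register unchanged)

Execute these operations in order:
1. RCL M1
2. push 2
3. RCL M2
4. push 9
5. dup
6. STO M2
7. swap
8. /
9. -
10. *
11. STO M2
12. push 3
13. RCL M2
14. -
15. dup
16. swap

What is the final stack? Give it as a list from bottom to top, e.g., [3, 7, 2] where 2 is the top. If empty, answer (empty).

Answer: [3, 3]

Derivation:
After op 1 (RCL M1): stack=[0] mem=[0,0,0,0]
After op 2 (push 2): stack=[0,2] mem=[0,0,0,0]
After op 3 (RCL M2): stack=[0,2,0] mem=[0,0,0,0]
After op 4 (push 9): stack=[0,2,0,9] mem=[0,0,0,0]
After op 5 (dup): stack=[0,2,0,9,9] mem=[0,0,0,0]
After op 6 (STO M2): stack=[0,2,0,9] mem=[0,0,9,0]
After op 7 (swap): stack=[0,2,9,0] mem=[0,0,9,0]
After op 8 (/): stack=[0,2,0] mem=[0,0,9,0]
After op 9 (-): stack=[0,2] mem=[0,0,9,0]
After op 10 (*): stack=[0] mem=[0,0,9,0]
After op 11 (STO M2): stack=[empty] mem=[0,0,0,0]
After op 12 (push 3): stack=[3] mem=[0,0,0,0]
After op 13 (RCL M2): stack=[3,0] mem=[0,0,0,0]
After op 14 (-): stack=[3] mem=[0,0,0,0]
After op 15 (dup): stack=[3,3] mem=[0,0,0,0]
After op 16 (swap): stack=[3,3] mem=[0,0,0,0]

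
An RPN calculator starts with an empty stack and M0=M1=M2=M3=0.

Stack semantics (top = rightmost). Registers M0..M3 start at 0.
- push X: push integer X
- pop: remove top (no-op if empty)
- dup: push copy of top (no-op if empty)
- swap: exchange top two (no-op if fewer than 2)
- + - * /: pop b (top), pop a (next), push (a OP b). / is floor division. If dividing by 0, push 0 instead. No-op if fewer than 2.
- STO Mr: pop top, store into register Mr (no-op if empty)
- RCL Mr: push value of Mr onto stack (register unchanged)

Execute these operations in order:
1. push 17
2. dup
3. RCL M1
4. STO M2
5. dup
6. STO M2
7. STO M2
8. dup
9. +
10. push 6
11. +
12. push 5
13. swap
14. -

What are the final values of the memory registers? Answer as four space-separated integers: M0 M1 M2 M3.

After op 1 (push 17): stack=[17] mem=[0,0,0,0]
After op 2 (dup): stack=[17,17] mem=[0,0,0,0]
After op 3 (RCL M1): stack=[17,17,0] mem=[0,0,0,0]
After op 4 (STO M2): stack=[17,17] mem=[0,0,0,0]
After op 5 (dup): stack=[17,17,17] mem=[0,0,0,0]
After op 6 (STO M2): stack=[17,17] mem=[0,0,17,0]
After op 7 (STO M2): stack=[17] mem=[0,0,17,0]
After op 8 (dup): stack=[17,17] mem=[0,0,17,0]
After op 9 (+): stack=[34] mem=[0,0,17,0]
After op 10 (push 6): stack=[34,6] mem=[0,0,17,0]
After op 11 (+): stack=[40] mem=[0,0,17,0]
After op 12 (push 5): stack=[40,5] mem=[0,0,17,0]
After op 13 (swap): stack=[5,40] mem=[0,0,17,0]
After op 14 (-): stack=[-35] mem=[0,0,17,0]

Answer: 0 0 17 0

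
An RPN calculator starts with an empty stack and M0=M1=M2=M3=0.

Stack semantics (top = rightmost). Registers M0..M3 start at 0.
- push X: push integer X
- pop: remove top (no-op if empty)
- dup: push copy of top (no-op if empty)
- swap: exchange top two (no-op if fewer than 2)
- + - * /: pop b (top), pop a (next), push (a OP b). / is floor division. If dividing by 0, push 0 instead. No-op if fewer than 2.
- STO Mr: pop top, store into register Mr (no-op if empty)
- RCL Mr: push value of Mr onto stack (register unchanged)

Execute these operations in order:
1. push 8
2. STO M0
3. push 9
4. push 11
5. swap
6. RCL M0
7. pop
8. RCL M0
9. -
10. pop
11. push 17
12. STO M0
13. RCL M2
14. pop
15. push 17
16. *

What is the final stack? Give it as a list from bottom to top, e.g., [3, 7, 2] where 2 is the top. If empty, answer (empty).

Answer: [187]

Derivation:
After op 1 (push 8): stack=[8] mem=[0,0,0,0]
After op 2 (STO M0): stack=[empty] mem=[8,0,0,0]
After op 3 (push 9): stack=[9] mem=[8,0,0,0]
After op 4 (push 11): stack=[9,11] mem=[8,0,0,0]
After op 5 (swap): stack=[11,9] mem=[8,0,0,0]
After op 6 (RCL M0): stack=[11,9,8] mem=[8,0,0,0]
After op 7 (pop): stack=[11,9] mem=[8,0,0,0]
After op 8 (RCL M0): stack=[11,9,8] mem=[8,0,0,0]
After op 9 (-): stack=[11,1] mem=[8,0,0,0]
After op 10 (pop): stack=[11] mem=[8,0,0,0]
After op 11 (push 17): stack=[11,17] mem=[8,0,0,0]
After op 12 (STO M0): stack=[11] mem=[17,0,0,0]
After op 13 (RCL M2): stack=[11,0] mem=[17,0,0,0]
After op 14 (pop): stack=[11] mem=[17,0,0,0]
After op 15 (push 17): stack=[11,17] mem=[17,0,0,0]
After op 16 (*): stack=[187] mem=[17,0,0,0]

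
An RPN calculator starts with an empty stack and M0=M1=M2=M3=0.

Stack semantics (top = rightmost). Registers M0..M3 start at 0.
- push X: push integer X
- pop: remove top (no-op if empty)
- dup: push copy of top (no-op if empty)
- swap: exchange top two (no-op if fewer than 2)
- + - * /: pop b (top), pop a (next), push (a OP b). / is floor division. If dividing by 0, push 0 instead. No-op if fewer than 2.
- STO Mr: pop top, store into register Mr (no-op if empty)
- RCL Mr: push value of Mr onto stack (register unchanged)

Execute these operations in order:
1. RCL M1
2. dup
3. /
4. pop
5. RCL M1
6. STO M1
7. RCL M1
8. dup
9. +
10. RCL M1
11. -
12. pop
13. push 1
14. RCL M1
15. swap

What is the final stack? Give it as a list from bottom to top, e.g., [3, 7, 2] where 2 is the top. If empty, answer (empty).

Answer: [0, 1]

Derivation:
After op 1 (RCL M1): stack=[0] mem=[0,0,0,0]
After op 2 (dup): stack=[0,0] mem=[0,0,0,0]
After op 3 (/): stack=[0] mem=[0,0,0,0]
After op 4 (pop): stack=[empty] mem=[0,0,0,0]
After op 5 (RCL M1): stack=[0] mem=[0,0,0,0]
After op 6 (STO M1): stack=[empty] mem=[0,0,0,0]
After op 7 (RCL M1): stack=[0] mem=[0,0,0,0]
After op 8 (dup): stack=[0,0] mem=[0,0,0,0]
After op 9 (+): stack=[0] mem=[0,0,0,0]
After op 10 (RCL M1): stack=[0,0] mem=[0,0,0,0]
After op 11 (-): stack=[0] mem=[0,0,0,0]
After op 12 (pop): stack=[empty] mem=[0,0,0,0]
After op 13 (push 1): stack=[1] mem=[0,0,0,0]
After op 14 (RCL M1): stack=[1,0] mem=[0,0,0,0]
After op 15 (swap): stack=[0,1] mem=[0,0,0,0]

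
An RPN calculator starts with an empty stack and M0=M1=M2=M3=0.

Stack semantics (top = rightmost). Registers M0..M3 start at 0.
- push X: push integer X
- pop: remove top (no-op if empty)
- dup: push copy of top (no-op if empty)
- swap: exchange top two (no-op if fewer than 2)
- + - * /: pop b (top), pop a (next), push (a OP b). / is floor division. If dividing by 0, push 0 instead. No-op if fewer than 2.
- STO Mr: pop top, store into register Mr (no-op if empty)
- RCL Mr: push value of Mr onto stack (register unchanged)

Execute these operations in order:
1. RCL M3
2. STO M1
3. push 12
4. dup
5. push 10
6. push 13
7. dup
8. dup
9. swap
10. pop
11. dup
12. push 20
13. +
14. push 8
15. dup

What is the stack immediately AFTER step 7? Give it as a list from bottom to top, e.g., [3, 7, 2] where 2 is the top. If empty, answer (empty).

After op 1 (RCL M3): stack=[0] mem=[0,0,0,0]
After op 2 (STO M1): stack=[empty] mem=[0,0,0,0]
After op 3 (push 12): stack=[12] mem=[0,0,0,0]
After op 4 (dup): stack=[12,12] mem=[0,0,0,0]
After op 5 (push 10): stack=[12,12,10] mem=[0,0,0,0]
After op 6 (push 13): stack=[12,12,10,13] mem=[0,0,0,0]
After op 7 (dup): stack=[12,12,10,13,13] mem=[0,0,0,0]

[12, 12, 10, 13, 13]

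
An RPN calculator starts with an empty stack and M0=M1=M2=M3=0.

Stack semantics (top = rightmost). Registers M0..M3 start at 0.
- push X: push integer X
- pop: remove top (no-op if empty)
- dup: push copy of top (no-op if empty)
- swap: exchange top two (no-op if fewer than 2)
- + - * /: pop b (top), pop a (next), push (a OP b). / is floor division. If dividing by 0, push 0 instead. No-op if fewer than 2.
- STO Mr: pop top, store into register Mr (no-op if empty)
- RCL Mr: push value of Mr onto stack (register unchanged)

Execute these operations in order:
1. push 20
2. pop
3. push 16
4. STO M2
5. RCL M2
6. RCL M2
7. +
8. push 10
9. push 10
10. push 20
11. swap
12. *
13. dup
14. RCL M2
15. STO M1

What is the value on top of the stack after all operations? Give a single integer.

Answer: 200

Derivation:
After op 1 (push 20): stack=[20] mem=[0,0,0,0]
After op 2 (pop): stack=[empty] mem=[0,0,0,0]
After op 3 (push 16): stack=[16] mem=[0,0,0,0]
After op 4 (STO M2): stack=[empty] mem=[0,0,16,0]
After op 5 (RCL M2): stack=[16] mem=[0,0,16,0]
After op 6 (RCL M2): stack=[16,16] mem=[0,0,16,0]
After op 7 (+): stack=[32] mem=[0,0,16,0]
After op 8 (push 10): stack=[32,10] mem=[0,0,16,0]
After op 9 (push 10): stack=[32,10,10] mem=[0,0,16,0]
After op 10 (push 20): stack=[32,10,10,20] mem=[0,0,16,0]
After op 11 (swap): stack=[32,10,20,10] mem=[0,0,16,0]
After op 12 (*): stack=[32,10,200] mem=[0,0,16,0]
After op 13 (dup): stack=[32,10,200,200] mem=[0,0,16,0]
After op 14 (RCL M2): stack=[32,10,200,200,16] mem=[0,0,16,0]
After op 15 (STO M1): stack=[32,10,200,200] mem=[0,16,16,0]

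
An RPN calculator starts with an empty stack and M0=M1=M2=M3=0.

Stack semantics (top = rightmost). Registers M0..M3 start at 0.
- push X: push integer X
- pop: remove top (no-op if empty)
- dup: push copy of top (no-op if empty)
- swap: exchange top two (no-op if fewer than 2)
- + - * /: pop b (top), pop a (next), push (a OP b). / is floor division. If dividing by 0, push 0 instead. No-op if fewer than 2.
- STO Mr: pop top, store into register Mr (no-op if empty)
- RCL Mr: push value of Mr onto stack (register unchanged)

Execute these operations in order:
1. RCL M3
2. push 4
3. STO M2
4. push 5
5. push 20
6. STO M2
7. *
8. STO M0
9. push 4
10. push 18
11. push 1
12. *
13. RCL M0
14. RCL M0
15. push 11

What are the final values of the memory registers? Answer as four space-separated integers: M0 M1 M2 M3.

After op 1 (RCL M3): stack=[0] mem=[0,0,0,0]
After op 2 (push 4): stack=[0,4] mem=[0,0,0,0]
After op 3 (STO M2): stack=[0] mem=[0,0,4,0]
After op 4 (push 5): stack=[0,5] mem=[0,0,4,0]
After op 5 (push 20): stack=[0,5,20] mem=[0,0,4,0]
After op 6 (STO M2): stack=[0,5] mem=[0,0,20,0]
After op 7 (*): stack=[0] mem=[0,0,20,0]
After op 8 (STO M0): stack=[empty] mem=[0,0,20,0]
After op 9 (push 4): stack=[4] mem=[0,0,20,0]
After op 10 (push 18): stack=[4,18] mem=[0,0,20,0]
After op 11 (push 1): stack=[4,18,1] mem=[0,0,20,0]
After op 12 (*): stack=[4,18] mem=[0,0,20,0]
After op 13 (RCL M0): stack=[4,18,0] mem=[0,0,20,0]
After op 14 (RCL M0): stack=[4,18,0,0] mem=[0,0,20,0]
After op 15 (push 11): stack=[4,18,0,0,11] mem=[0,0,20,0]

Answer: 0 0 20 0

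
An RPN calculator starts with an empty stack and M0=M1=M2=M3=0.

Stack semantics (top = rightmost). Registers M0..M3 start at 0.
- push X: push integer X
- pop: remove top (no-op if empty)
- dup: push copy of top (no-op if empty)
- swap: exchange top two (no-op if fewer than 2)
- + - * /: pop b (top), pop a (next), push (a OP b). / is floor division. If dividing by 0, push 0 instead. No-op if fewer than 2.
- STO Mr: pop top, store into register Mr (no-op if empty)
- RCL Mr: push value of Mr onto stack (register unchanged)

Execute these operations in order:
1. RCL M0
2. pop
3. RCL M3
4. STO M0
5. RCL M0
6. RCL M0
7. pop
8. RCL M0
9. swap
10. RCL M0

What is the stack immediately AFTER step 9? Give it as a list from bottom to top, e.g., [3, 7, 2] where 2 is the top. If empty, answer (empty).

After op 1 (RCL M0): stack=[0] mem=[0,0,0,0]
After op 2 (pop): stack=[empty] mem=[0,0,0,0]
After op 3 (RCL M3): stack=[0] mem=[0,0,0,0]
After op 4 (STO M0): stack=[empty] mem=[0,0,0,0]
After op 5 (RCL M0): stack=[0] mem=[0,0,0,0]
After op 6 (RCL M0): stack=[0,0] mem=[0,0,0,0]
After op 7 (pop): stack=[0] mem=[0,0,0,0]
After op 8 (RCL M0): stack=[0,0] mem=[0,0,0,0]
After op 9 (swap): stack=[0,0] mem=[0,0,0,0]

[0, 0]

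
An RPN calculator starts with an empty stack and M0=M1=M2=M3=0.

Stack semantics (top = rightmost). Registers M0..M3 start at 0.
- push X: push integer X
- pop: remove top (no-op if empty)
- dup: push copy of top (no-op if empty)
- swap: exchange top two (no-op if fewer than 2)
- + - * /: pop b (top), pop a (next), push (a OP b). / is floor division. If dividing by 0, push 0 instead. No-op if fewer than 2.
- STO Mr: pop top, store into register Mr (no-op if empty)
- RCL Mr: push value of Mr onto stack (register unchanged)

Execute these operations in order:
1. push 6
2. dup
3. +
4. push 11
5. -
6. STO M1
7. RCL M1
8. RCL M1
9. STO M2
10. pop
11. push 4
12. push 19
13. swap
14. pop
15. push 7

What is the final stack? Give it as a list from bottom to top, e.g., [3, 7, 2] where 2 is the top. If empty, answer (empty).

Answer: [19, 7]

Derivation:
After op 1 (push 6): stack=[6] mem=[0,0,0,0]
After op 2 (dup): stack=[6,6] mem=[0,0,0,0]
After op 3 (+): stack=[12] mem=[0,0,0,0]
After op 4 (push 11): stack=[12,11] mem=[0,0,0,0]
After op 5 (-): stack=[1] mem=[0,0,0,0]
After op 6 (STO M1): stack=[empty] mem=[0,1,0,0]
After op 7 (RCL M1): stack=[1] mem=[0,1,0,0]
After op 8 (RCL M1): stack=[1,1] mem=[0,1,0,0]
After op 9 (STO M2): stack=[1] mem=[0,1,1,0]
After op 10 (pop): stack=[empty] mem=[0,1,1,0]
After op 11 (push 4): stack=[4] mem=[0,1,1,0]
After op 12 (push 19): stack=[4,19] mem=[0,1,1,0]
After op 13 (swap): stack=[19,4] mem=[0,1,1,0]
After op 14 (pop): stack=[19] mem=[0,1,1,0]
After op 15 (push 7): stack=[19,7] mem=[0,1,1,0]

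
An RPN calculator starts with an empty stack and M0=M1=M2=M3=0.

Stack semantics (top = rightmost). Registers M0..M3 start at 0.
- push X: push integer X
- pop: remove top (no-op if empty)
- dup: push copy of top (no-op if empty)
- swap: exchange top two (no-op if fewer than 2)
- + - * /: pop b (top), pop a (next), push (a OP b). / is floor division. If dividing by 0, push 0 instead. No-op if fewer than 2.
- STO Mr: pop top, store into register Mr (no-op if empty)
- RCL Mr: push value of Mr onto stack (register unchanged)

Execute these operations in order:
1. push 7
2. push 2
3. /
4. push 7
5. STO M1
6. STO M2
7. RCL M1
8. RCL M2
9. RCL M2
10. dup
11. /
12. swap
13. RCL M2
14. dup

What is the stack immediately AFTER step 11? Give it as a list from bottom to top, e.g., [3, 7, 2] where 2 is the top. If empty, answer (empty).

After op 1 (push 7): stack=[7] mem=[0,0,0,0]
After op 2 (push 2): stack=[7,2] mem=[0,0,0,0]
After op 3 (/): stack=[3] mem=[0,0,0,0]
After op 4 (push 7): stack=[3,7] mem=[0,0,0,0]
After op 5 (STO M1): stack=[3] mem=[0,7,0,0]
After op 6 (STO M2): stack=[empty] mem=[0,7,3,0]
After op 7 (RCL M1): stack=[7] mem=[0,7,3,0]
After op 8 (RCL M2): stack=[7,3] mem=[0,7,3,0]
After op 9 (RCL M2): stack=[7,3,3] mem=[0,7,3,0]
After op 10 (dup): stack=[7,3,3,3] mem=[0,7,3,0]
After op 11 (/): stack=[7,3,1] mem=[0,7,3,0]

[7, 3, 1]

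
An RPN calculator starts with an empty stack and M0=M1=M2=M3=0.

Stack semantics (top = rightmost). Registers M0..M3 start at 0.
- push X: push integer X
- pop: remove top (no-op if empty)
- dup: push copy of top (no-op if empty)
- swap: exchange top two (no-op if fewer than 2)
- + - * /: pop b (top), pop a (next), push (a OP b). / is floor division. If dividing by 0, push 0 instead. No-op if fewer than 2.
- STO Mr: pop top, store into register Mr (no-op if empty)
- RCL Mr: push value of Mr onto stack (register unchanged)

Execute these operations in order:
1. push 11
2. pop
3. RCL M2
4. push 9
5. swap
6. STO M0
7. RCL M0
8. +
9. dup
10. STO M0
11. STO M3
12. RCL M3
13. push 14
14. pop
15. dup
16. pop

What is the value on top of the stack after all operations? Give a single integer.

Answer: 9

Derivation:
After op 1 (push 11): stack=[11] mem=[0,0,0,0]
After op 2 (pop): stack=[empty] mem=[0,0,0,0]
After op 3 (RCL M2): stack=[0] mem=[0,0,0,0]
After op 4 (push 9): stack=[0,9] mem=[0,0,0,0]
After op 5 (swap): stack=[9,0] mem=[0,0,0,0]
After op 6 (STO M0): stack=[9] mem=[0,0,0,0]
After op 7 (RCL M0): stack=[9,0] mem=[0,0,0,0]
After op 8 (+): stack=[9] mem=[0,0,0,0]
After op 9 (dup): stack=[9,9] mem=[0,0,0,0]
After op 10 (STO M0): stack=[9] mem=[9,0,0,0]
After op 11 (STO M3): stack=[empty] mem=[9,0,0,9]
After op 12 (RCL M3): stack=[9] mem=[9,0,0,9]
After op 13 (push 14): stack=[9,14] mem=[9,0,0,9]
After op 14 (pop): stack=[9] mem=[9,0,0,9]
After op 15 (dup): stack=[9,9] mem=[9,0,0,9]
After op 16 (pop): stack=[9] mem=[9,0,0,9]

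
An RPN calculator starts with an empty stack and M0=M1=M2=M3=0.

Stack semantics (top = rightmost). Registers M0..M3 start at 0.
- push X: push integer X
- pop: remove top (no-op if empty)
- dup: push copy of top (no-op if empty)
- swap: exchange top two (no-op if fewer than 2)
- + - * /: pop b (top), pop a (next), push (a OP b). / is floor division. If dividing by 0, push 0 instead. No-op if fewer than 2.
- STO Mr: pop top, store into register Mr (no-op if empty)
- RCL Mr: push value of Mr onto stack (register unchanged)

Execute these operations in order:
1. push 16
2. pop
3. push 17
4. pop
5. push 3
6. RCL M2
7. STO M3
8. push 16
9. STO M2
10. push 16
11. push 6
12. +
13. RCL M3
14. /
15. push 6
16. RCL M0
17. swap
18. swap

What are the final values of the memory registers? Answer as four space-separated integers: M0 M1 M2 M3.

Answer: 0 0 16 0

Derivation:
After op 1 (push 16): stack=[16] mem=[0,0,0,0]
After op 2 (pop): stack=[empty] mem=[0,0,0,0]
After op 3 (push 17): stack=[17] mem=[0,0,0,0]
After op 4 (pop): stack=[empty] mem=[0,0,0,0]
After op 5 (push 3): stack=[3] mem=[0,0,0,0]
After op 6 (RCL M2): stack=[3,0] mem=[0,0,0,0]
After op 7 (STO M3): stack=[3] mem=[0,0,0,0]
After op 8 (push 16): stack=[3,16] mem=[0,0,0,0]
After op 9 (STO M2): stack=[3] mem=[0,0,16,0]
After op 10 (push 16): stack=[3,16] mem=[0,0,16,0]
After op 11 (push 6): stack=[3,16,6] mem=[0,0,16,0]
After op 12 (+): stack=[3,22] mem=[0,0,16,0]
After op 13 (RCL M3): stack=[3,22,0] mem=[0,0,16,0]
After op 14 (/): stack=[3,0] mem=[0,0,16,0]
After op 15 (push 6): stack=[3,0,6] mem=[0,0,16,0]
After op 16 (RCL M0): stack=[3,0,6,0] mem=[0,0,16,0]
After op 17 (swap): stack=[3,0,0,6] mem=[0,0,16,0]
After op 18 (swap): stack=[3,0,6,0] mem=[0,0,16,0]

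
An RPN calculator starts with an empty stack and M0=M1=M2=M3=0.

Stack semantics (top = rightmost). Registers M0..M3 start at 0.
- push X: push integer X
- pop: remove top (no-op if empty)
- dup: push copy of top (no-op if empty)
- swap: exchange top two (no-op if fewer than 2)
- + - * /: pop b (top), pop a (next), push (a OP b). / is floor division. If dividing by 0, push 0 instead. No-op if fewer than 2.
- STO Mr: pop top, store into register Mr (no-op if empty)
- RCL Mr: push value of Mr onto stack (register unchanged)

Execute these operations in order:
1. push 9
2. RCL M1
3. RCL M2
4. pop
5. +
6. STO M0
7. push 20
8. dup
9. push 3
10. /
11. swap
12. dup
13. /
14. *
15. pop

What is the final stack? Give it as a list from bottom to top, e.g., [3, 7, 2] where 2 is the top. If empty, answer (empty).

After op 1 (push 9): stack=[9] mem=[0,0,0,0]
After op 2 (RCL M1): stack=[9,0] mem=[0,0,0,0]
After op 3 (RCL M2): stack=[9,0,0] mem=[0,0,0,0]
After op 4 (pop): stack=[9,0] mem=[0,0,0,0]
After op 5 (+): stack=[9] mem=[0,0,0,0]
After op 6 (STO M0): stack=[empty] mem=[9,0,0,0]
After op 7 (push 20): stack=[20] mem=[9,0,0,0]
After op 8 (dup): stack=[20,20] mem=[9,0,0,0]
After op 9 (push 3): stack=[20,20,3] mem=[9,0,0,0]
After op 10 (/): stack=[20,6] mem=[9,0,0,0]
After op 11 (swap): stack=[6,20] mem=[9,0,0,0]
After op 12 (dup): stack=[6,20,20] mem=[9,0,0,0]
After op 13 (/): stack=[6,1] mem=[9,0,0,0]
After op 14 (*): stack=[6] mem=[9,0,0,0]
After op 15 (pop): stack=[empty] mem=[9,0,0,0]

Answer: (empty)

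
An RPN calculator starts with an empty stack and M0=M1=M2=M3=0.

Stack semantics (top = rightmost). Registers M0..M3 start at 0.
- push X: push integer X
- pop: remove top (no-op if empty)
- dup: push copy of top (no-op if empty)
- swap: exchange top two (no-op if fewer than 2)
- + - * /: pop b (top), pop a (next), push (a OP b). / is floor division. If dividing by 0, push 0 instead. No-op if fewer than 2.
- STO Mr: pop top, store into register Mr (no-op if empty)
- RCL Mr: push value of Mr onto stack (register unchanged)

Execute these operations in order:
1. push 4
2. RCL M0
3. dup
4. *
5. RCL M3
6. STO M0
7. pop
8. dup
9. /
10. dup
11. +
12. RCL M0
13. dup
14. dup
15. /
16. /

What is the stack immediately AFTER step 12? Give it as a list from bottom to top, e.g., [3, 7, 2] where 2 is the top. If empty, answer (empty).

After op 1 (push 4): stack=[4] mem=[0,0,0,0]
After op 2 (RCL M0): stack=[4,0] mem=[0,0,0,0]
After op 3 (dup): stack=[4,0,0] mem=[0,0,0,0]
After op 4 (*): stack=[4,0] mem=[0,0,0,0]
After op 5 (RCL M3): stack=[4,0,0] mem=[0,0,0,0]
After op 6 (STO M0): stack=[4,0] mem=[0,0,0,0]
After op 7 (pop): stack=[4] mem=[0,0,0,0]
After op 8 (dup): stack=[4,4] mem=[0,0,0,0]
After op 9 (/): stack=[1] mem=[0,0,0,0]
After op 10 (dup): stack=[1,1] mem=[0,0,0,0]
After op 11 (+): stack=[2] mem=[0,0,0,0]
After op 12 (RCL M0): stack=[2,0] mem=[0,0,0,0]

[2, 0]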